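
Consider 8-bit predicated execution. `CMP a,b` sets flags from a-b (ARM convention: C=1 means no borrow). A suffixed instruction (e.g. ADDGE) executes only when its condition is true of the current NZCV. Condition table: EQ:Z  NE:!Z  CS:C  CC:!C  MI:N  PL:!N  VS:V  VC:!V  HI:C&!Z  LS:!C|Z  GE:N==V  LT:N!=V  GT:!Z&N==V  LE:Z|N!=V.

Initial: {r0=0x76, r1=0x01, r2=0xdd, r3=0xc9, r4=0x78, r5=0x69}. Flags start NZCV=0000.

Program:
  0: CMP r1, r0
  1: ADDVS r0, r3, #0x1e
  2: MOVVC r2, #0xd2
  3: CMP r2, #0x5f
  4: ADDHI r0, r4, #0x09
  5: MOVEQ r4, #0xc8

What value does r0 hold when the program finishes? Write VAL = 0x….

VAL = 0x81

0: ✓ CMP  NZCV=1000
1: · ADDVS
2: ✓ MOVVC  r2←0xd2
3: ✓ CMP  NZCV=0011
4: ✓ ADDHI  r0←0x81
5: · MOVEQ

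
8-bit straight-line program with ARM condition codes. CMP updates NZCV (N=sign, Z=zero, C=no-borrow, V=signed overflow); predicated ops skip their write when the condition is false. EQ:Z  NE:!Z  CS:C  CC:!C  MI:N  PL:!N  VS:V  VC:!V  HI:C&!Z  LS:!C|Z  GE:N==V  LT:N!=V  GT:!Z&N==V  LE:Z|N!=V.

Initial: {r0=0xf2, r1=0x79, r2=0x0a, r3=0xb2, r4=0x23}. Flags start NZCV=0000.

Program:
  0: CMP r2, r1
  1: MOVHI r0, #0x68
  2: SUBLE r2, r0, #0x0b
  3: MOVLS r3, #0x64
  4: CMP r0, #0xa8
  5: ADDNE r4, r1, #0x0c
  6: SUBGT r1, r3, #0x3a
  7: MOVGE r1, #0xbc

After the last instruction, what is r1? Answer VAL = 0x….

VAL = 0xbc

[0] flags=1000 → (cmp)
[1] flags=1000 HI?F → skip
[2] flags=1000 LE?T → r2=0xe7
[3] flags=1000 LS?T → r3=0x64
[4] flags=0010 → (cmp)
[5] flags=0010 NE?T → r4=0x85
[6] flags=0010 GT?T → r1=0x2a
[7] flags=0010 GE?T → r1=0xbc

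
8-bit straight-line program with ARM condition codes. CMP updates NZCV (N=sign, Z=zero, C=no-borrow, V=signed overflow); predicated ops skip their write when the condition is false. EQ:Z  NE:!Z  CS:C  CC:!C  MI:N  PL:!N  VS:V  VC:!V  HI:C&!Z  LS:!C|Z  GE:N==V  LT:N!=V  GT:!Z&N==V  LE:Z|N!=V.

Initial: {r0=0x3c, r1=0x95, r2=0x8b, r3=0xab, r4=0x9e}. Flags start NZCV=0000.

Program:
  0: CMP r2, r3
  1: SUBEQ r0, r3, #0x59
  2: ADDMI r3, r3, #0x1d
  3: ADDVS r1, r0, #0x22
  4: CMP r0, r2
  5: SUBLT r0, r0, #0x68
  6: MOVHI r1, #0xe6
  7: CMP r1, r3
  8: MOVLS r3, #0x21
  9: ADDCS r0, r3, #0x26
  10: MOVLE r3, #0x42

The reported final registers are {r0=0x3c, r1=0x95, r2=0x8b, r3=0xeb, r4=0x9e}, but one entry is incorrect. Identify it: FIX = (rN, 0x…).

[0] flags=1000 → (cmp)
[1] flags=1000 EQ?F → skip
[2] flags=1000 MI?T → r3=0xc8
[3] flags=1000 VS?F → skip
[4] flags=1001 → (cmp)
[5] flags=1001 LT?F → skip
[6] flags=1001 HI?F → skip
[7] flags=1000 → (cmp)
[8] flags=1000 LS?T → r3=0x21
[9] flags=1000 CS?F → skip
[10] flags=1000 LE?T → r3=0x42

FIX = (r3, 0x42)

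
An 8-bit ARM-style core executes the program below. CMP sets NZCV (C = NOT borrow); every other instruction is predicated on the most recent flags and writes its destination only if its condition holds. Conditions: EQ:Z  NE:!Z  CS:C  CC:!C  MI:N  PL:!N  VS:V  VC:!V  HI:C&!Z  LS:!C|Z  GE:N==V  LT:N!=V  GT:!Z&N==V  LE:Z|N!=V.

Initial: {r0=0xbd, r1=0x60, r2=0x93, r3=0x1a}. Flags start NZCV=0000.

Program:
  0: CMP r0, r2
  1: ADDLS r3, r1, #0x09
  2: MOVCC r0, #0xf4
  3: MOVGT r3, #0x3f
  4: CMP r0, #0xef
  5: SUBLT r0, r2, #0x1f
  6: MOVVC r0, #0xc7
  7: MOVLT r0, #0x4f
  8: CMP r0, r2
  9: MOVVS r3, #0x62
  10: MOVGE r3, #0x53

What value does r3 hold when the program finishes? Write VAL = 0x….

[0] flags=0010 → (cmp)
[1] flags=0010 LS?F → skip
[2] flags=0010 CC?F → skip
[3] flags=0010 GT?T → r3=0x3f
[4] flags=1000 → (cmp)
[5] flags=1000 LT?T → r0=0x74
[6] flags=1000 VC?T → r0=0xc7
[7] flags=1000 LT?T → r0=0x4f
[8] flags=1001 → (cmp)
[9] flags=1001 VS?T → r3=0x62
[10] flags=1001 GE?T → r3=0x53

VAL = 0x53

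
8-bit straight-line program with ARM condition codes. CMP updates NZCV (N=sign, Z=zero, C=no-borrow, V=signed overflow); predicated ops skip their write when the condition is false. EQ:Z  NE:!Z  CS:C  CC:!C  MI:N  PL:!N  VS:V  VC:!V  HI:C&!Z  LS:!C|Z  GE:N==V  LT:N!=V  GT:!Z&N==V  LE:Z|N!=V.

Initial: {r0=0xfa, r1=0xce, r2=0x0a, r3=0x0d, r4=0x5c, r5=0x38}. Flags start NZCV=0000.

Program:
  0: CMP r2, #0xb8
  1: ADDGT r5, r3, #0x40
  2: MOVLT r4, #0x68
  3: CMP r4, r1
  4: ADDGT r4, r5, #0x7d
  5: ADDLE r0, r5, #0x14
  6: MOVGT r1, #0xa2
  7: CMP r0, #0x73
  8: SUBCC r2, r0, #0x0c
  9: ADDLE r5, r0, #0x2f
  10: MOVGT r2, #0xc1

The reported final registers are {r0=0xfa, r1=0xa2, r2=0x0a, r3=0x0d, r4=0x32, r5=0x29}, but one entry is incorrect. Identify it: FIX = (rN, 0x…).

[0] flags=0000 → (cmp)
[1] flags=0000 GT?T → r5=0x4d
[2] flags=0000 LT?F → skip
[3] flags=1001 → (cmp)
[4] flags=1001 GT?T → r4=0xca
[5] flags=1001 LE?F → skip
[6] flags=1001 GT?T → r1=0xa2
[7] flags=1010 → (cmp)
[8] flags=1010 CC?F → skip
[9] flags=1010 LE?T → r5=0x29
[10] flags=1010 GT?F → skip

FIX = (r4, 0xca)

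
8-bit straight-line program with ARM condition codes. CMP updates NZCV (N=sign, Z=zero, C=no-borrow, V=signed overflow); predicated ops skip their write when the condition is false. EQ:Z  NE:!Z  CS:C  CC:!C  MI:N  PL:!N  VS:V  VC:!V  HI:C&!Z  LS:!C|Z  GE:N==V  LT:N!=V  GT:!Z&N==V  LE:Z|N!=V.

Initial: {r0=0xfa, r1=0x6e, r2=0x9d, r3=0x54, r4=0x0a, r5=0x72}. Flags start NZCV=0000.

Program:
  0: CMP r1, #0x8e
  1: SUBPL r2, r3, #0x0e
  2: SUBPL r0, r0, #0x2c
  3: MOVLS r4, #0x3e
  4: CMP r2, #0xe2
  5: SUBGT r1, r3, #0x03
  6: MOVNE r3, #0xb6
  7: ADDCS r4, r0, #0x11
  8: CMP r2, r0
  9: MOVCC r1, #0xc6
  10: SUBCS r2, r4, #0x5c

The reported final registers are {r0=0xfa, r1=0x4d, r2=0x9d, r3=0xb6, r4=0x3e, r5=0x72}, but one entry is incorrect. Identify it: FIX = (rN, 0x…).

[0] flags=1001 → (cmp)
[1] flags=1001 PL?F → skip
[2] flags=1001 PL?F → skip
[3] flags=1001 LS?T → r4=0x3e
[4] flags=1000 → (cmp)
[5] flags=1000 GT?F → skip
[6] flags=1000 NE?T → r3=0xb6
[7] flags=1000 CS?F → skip
[8] flags=1000 → (cmp)
[9] flags=1000 CC?T → r1=0xc6
[10] flags=1000 CS?F → skip

FIX = (r1, 0xc6)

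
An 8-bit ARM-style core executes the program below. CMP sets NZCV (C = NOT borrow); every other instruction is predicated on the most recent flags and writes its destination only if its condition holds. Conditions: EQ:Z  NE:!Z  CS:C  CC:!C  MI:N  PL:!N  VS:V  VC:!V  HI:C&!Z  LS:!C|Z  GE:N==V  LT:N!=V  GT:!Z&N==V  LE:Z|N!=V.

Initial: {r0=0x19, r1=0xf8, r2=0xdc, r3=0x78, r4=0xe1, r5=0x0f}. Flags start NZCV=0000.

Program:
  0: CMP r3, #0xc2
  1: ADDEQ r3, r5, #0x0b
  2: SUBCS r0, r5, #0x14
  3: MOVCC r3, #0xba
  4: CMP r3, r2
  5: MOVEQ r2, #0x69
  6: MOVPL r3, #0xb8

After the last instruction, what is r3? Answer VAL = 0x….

[0] flags=1001 → (cmp)
[1] flags=1001 EQ?F → skip
[2] flags=1001 CS?F → skip
[3] flags=1001 CC?T → r3=0xba
[4] flags=1000 → (cmp)
[5] flags=1000 EQ?F → skip
[6] flags=1000 PL?F → skip

VAL = 0xba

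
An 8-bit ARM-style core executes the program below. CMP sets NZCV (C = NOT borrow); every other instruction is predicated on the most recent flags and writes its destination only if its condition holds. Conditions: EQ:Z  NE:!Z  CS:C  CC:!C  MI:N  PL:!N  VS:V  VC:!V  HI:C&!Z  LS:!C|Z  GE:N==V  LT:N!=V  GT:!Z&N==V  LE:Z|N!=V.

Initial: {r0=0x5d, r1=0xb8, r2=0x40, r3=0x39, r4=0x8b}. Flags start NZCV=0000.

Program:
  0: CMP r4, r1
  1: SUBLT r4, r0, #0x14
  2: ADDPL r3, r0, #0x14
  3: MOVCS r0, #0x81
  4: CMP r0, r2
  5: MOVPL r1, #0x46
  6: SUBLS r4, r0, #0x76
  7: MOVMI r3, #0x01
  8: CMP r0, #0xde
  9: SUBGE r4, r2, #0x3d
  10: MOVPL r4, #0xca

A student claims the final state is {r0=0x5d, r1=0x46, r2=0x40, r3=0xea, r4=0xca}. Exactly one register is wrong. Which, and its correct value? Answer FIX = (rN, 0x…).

FIX = (r3, 0x39)

[0] flags=1000 → (cmp)
[1] flags=1000 LT?T → r4=0x49
[2] flags=1000 PL?F → skip
[3] flags=1000 CS?F → skip
[4] flags=0010 → (cmp)
[5] flags=0010 PL?T → r1=0x46
[6] flags=0010 LS?F → skip
[7] flags=0010 MI?F → skip
[8] flags=0000 → (cmp)
[9] flags=0000 GE?T → r4=0x03
[10] flags=0000 PL?T → r4=0xca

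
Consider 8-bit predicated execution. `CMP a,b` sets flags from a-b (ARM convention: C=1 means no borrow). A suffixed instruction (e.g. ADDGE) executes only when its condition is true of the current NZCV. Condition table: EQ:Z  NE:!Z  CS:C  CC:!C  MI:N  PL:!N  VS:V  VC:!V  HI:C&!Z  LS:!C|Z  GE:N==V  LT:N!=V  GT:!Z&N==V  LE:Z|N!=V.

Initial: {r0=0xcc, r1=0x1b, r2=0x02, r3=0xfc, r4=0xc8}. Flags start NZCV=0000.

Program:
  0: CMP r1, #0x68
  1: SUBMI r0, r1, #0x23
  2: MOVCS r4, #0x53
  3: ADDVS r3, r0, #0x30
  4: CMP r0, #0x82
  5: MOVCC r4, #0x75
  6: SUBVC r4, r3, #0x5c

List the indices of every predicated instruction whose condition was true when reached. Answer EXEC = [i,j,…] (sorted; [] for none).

EXEC = [1,6]

[0] flags=1000 → (cmp)
[1] flags=1000 MI?T → r0=0xf8
[2] flags=1000 CS?F → skip
[3] flags=1000 VS?F → skip
[4] flags=0010 → (cmp)
[5] flags=0010 CC?F → skip
[6] flags=0010 VC?T → r4=0xa0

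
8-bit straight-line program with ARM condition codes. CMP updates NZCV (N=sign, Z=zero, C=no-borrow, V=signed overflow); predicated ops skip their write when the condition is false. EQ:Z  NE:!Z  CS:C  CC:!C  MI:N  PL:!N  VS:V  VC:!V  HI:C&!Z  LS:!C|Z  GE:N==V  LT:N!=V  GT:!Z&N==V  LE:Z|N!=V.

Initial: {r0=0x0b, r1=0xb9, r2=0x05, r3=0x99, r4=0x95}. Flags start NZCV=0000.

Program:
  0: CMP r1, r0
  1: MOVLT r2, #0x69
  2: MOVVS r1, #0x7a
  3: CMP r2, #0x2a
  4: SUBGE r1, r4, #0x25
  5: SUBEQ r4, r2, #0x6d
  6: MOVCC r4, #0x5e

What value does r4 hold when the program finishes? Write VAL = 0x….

VAL = 0x95

0: ✓ CMP  NZCV=1010
1: ✓ MOVLT  r2←0x69
2: · MOVVS
3: ✓ CMP  NZCV=0010
4: ✓ SUBGE  r1←0x70
5: · SUBEQ
6: · MOVCC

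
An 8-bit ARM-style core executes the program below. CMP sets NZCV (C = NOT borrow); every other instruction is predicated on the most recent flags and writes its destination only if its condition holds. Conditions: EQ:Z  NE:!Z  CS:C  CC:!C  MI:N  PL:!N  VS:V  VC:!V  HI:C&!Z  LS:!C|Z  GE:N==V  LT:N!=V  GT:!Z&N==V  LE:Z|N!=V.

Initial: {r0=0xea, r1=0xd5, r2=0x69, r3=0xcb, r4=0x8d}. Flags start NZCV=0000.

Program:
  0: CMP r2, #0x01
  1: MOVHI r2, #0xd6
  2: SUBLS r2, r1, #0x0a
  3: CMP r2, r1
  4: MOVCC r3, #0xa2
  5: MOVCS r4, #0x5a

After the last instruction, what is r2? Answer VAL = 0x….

VAL = 0xd6

0: ✓ CMP  NZCV=0010
1: ✓ MOVHI  r2←0xd6
2: · SUBLS
3: ✓ CMP  NZCV=0010
4: · MOVCC
5: ✓ MOVCS  r4←0x5a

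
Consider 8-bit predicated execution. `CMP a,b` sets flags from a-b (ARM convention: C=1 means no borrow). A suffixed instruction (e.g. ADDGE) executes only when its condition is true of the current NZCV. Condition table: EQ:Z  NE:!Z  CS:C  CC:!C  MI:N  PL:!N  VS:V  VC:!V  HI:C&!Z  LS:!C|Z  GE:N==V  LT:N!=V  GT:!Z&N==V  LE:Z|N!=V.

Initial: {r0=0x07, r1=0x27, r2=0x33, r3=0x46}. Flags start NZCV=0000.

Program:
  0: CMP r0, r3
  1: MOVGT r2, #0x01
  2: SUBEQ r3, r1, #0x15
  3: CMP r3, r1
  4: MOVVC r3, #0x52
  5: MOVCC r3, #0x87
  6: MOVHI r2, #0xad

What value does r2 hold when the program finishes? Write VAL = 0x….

0: ✓ CMP  NZCV=1000
1: · MOVGT
2: · SUBEQ
3: ✓ CMP  NZCV=0010
4: ✓ MOVVC  r3←0x52
5: · MOVCC
6: ✓ MOVHI  r2←0xad

VAL = 0xad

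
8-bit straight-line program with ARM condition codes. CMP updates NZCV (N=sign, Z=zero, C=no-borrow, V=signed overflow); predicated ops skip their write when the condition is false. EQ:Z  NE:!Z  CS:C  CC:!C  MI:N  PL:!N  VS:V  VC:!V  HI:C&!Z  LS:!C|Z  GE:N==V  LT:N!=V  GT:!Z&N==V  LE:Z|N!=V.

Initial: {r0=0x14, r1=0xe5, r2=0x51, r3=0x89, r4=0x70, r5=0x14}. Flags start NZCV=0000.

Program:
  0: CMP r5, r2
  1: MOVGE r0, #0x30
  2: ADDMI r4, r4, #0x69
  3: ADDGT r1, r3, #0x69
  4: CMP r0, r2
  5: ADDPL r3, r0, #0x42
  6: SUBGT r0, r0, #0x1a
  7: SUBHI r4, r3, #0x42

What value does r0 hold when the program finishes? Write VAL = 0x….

VAL = 0x14

0: ✓ CMP  NZCV=1000
1: · MOVGE
2: ✓ ADDMI  r4←0xd9
3: · ADDGT
4: ✓ CMP  NZCV=1000
5: · ADDPL
6: · SUBGT
7: · SUBHI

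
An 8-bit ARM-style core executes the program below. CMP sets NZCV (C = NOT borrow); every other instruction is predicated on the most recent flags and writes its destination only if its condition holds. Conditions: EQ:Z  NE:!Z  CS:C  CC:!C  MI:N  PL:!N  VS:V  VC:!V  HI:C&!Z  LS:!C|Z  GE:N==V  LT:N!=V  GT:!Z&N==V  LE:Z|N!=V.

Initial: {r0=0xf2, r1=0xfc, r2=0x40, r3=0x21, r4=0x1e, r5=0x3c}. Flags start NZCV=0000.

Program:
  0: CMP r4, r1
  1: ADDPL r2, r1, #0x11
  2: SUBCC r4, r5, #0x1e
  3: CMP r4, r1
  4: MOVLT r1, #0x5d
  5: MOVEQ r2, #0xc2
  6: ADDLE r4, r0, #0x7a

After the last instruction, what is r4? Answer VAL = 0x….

VAL = 0x1e

[0] flags=0000 → (cmp)
[1] flags=0000 PL?T → r2=0x0d
[2] flags=0000 CC?T → r4=0x1e
[3] flags=0000 → (cmp)
[4] flags=0000 LT?F → skip
[5] flags=0000 EQ?F → skip
[6] flags=0000 LE?F → skip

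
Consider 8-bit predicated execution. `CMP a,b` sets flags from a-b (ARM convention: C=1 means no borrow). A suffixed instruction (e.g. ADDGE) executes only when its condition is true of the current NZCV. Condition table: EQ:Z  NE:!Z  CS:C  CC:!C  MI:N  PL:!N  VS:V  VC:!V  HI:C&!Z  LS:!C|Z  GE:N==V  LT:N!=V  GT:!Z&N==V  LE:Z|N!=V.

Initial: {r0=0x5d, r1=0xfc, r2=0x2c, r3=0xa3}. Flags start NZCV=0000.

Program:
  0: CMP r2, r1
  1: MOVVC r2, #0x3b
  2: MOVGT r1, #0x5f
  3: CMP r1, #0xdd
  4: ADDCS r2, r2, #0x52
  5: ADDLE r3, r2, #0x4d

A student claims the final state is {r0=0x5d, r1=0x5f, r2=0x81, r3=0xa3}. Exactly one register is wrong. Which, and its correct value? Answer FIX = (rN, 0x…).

FIX = (r2, 0x3b)

0: ✓ CMP  NZCV=0000
1: ✓ MOVVC  r2←0x3b
2: ✓ MOVGT  r1←0x5f
3: ✓ CMP  NZCV=1001
4: · ADDCS
5: · ADDLE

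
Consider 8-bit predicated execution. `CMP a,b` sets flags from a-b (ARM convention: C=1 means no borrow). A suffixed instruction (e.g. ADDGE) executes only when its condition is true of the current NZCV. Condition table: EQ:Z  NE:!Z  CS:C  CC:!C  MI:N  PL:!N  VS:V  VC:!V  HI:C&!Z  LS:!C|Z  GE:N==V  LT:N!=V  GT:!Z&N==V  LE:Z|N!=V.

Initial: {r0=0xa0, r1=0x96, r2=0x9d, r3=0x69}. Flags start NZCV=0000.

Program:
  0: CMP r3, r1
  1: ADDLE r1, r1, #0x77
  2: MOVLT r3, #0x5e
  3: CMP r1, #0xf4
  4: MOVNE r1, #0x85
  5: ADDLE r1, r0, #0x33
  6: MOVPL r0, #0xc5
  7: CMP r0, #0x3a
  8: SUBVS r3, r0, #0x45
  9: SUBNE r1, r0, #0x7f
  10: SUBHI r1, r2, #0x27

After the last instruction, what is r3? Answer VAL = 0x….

[0] flags=1001 → (cmp)
[1] flags=1001 LE?F → skip
[2] flags=1001 LT?F → skip
[3] flags=1000 → (cmp)
[4] flags=1000 NE?T → r1=0x85
[5] flags=1000 LE?T → r1=0xd3
[6] flags=1000 PL?F → skip
[7] flags=0011 → (cmp)
[8] flags=0011 VS?T → r3=0x5b
[9] flags=0011 NE?T → r1=0x21
[10] flags=0011 HI?T → r1=0x76

VAL = 0x5b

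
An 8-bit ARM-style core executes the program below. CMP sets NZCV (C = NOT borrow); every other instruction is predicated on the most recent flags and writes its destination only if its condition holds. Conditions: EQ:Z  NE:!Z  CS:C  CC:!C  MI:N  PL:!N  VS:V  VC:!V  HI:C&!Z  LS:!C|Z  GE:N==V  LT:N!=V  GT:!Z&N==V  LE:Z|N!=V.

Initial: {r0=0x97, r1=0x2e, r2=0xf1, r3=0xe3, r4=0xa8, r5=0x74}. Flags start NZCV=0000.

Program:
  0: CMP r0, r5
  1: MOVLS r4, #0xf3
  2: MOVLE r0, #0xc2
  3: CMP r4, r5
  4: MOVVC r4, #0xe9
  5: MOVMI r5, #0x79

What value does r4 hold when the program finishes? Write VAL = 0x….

VAL = 0xa8

[0] flags=0011 → (cmp)
[1] flags=0011 LS?F → skip
[2] flags=0011 LE?T → r0=0xc2
[3] flags=0011 → (cmp)
[4] flags=0011 VC?F → skip
[5] flags=0011 MI?F → skip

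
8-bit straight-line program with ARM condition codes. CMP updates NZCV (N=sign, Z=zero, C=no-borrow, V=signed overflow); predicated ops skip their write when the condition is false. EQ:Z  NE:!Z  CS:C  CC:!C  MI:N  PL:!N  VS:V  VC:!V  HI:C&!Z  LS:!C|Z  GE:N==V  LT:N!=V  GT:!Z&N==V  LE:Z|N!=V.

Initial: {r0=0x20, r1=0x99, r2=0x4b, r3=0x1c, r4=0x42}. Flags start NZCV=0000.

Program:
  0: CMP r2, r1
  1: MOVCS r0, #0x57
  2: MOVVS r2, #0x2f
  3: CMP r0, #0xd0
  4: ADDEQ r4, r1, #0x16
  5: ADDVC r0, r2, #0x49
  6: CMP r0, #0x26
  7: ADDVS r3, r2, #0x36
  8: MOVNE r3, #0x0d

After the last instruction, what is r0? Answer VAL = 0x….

0: ✓ CMP  NZCV=1001
1: · MOVCS
2: ✓ MOVVS  r2←0x2f
3: ✓ CMP  NZCV=0000
4: · ADDEQ
5: ✓ ADDVC  r0←0x78
6: ✓ CMP  NZCV=0010
7: · ADDVS
8: ✓ MOVNE  r3←0x0d

VAL = 0x78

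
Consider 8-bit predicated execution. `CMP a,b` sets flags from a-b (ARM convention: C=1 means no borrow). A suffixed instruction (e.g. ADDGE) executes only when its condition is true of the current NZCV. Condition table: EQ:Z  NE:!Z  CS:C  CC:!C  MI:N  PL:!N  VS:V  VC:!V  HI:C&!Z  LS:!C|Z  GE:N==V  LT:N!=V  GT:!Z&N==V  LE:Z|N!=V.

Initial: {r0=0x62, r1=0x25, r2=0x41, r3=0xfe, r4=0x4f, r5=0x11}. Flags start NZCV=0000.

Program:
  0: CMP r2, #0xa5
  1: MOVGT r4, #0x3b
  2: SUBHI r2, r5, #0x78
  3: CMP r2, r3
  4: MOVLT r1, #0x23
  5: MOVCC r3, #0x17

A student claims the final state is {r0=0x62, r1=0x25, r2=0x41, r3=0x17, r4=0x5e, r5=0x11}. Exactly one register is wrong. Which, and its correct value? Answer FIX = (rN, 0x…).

[0] flags=1001 → (cmp)
[1] flags=1001 GT?T → r4=0x3b
[2] flags=1001 HI?F → skip
[3] flags=0000 → (cmp)
[4] flags=0000 LT?F → skip
[5] flags=0000 CC?T → r3=0x17

FIX = (r4, 0x3b)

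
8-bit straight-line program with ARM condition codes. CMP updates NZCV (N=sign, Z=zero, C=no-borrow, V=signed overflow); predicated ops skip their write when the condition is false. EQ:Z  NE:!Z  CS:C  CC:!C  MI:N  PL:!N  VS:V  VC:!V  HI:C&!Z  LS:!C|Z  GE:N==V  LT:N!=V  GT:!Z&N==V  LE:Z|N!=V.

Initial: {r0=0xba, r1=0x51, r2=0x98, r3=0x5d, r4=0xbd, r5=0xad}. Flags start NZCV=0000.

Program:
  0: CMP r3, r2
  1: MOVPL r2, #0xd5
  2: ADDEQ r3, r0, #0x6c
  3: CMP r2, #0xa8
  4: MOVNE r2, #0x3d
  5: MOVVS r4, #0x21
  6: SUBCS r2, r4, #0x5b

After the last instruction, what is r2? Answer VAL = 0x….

[0] flags=1001 → (cmp)
[1] flags=1001 PL?F → skip
[2] flags=1001 EQ?F → skip
[3] flags=1000 → (cmp)
[4] flags=1000 NE?T → r2=0x3d
[5] flags=1000 VS?F → skip
[6] flags=1000 CS?F → skip

VAL = 0x3d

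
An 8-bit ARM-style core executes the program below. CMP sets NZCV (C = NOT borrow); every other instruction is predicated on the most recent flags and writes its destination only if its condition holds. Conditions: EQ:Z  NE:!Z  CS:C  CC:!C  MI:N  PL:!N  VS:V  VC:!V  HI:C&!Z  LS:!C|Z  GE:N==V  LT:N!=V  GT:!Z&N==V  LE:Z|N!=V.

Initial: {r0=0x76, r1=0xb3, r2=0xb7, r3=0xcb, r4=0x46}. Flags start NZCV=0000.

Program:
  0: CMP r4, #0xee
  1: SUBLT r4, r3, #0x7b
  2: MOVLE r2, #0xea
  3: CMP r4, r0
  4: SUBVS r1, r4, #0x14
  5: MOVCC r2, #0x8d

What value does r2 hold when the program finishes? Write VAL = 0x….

[0] flags=0000 → (cmp)
[1] flags=0000 LT?F → skip
[2] flags=0000 LE?F → skip
[3] flags=1000 → (cmp)
[4] flags=1000 VS?F → skip
[5] flags=1000 CC?T → r2=0x8d

VAL = 0x8d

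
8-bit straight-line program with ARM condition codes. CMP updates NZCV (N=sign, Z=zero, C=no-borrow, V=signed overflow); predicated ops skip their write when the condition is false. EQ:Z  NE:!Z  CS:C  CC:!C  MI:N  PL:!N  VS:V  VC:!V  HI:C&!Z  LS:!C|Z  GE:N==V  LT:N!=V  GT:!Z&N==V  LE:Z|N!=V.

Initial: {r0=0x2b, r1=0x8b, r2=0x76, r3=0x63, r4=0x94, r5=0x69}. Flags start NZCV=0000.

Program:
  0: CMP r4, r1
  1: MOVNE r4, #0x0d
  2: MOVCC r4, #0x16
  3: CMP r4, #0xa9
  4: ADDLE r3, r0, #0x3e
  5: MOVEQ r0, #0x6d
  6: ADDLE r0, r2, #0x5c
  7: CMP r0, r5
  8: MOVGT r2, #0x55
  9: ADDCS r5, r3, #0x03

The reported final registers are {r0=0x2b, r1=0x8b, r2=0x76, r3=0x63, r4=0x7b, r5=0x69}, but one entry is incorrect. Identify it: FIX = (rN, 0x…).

FIX = (r4, 0x0d)

[0] flags=0010 → (cmp)
[1] flags=0010 NE?T → r4=0x0d
[2] flags=0010 CC?F → skip
[3] flags=0000 → (cmp)
[4] flags=0000 LE?F → skip
[5] flags=0000 EQ?F → skip
[6] flags=0000 LE?F → skip
[7] flags=1000 → (cmp)
[8] flags=1000 GT?F → skip
[9] flags=1000 CS?F → skip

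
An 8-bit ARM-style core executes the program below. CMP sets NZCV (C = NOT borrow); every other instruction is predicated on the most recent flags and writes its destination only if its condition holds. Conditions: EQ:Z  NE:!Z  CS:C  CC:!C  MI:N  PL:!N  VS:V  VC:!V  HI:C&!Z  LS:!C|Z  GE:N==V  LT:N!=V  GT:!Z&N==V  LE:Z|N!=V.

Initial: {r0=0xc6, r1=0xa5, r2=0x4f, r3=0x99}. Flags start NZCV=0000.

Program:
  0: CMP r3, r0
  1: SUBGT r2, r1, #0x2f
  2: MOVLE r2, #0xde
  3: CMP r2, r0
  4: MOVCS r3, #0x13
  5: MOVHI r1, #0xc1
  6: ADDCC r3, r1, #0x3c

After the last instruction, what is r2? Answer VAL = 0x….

0: ✓ CMP  NZCV=1000
1: · SUBGT
2: ✓ MOVLE  r2←0xde
3: ✓ CMP  NZCV=0010
4: ✓ MOVCS  r3←0x13
5: ✓ MOVHI  r1←0xc1
6: · ADDCC

VAL = 0xde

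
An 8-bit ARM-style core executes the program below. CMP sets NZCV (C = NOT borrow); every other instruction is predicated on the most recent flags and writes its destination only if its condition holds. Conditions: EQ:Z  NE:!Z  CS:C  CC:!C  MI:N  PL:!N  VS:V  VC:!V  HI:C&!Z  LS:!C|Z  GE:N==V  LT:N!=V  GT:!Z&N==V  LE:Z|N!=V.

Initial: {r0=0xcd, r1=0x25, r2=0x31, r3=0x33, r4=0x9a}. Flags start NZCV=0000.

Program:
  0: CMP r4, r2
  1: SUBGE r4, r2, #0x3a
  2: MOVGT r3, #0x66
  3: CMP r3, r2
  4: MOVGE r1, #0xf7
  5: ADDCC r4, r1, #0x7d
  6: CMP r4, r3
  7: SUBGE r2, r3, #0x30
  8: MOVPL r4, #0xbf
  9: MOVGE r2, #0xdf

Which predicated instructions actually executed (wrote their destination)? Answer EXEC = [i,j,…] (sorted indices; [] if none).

EXEC = [4,8]

0: ✓ CMP  NZCV=0011
1: · SUBGE
2: · MOVGT
3: ✓ CMP  NZCV=0010
4: ✓ MOVGE  r1←0xf7
5: · ADDCC
6: ✓ CMP  NZCV=0011
7: · SUBGE
8: ✓ MOVPL  r4←0xbf
9: · MOVGE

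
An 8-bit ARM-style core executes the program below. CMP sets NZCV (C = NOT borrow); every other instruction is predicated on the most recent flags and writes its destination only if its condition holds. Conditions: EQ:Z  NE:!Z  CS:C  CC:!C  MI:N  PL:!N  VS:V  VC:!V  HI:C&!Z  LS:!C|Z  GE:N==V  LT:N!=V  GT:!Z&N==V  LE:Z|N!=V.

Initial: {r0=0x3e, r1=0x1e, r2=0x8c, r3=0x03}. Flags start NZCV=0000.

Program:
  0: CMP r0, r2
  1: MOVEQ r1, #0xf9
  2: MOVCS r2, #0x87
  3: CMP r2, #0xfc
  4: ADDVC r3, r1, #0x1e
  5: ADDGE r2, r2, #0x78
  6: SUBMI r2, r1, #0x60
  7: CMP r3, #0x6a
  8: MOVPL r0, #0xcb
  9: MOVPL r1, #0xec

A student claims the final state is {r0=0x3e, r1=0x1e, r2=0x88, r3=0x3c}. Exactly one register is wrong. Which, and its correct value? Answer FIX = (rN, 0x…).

0: ✓ CMP  NZCV=1001
1: · MOVEQ
2: · MOVCS
3: ✓ CMP  NZCV=1000
4: ✓ ADDVC  r3←0x3c
5: · ADDGE
6: ✓ SUBMI  r2←0xbe
7: ✓ CMP  NZCV=1000
8: · MOVPL
9: · MOVPL

FIX = (r2, 0xbe)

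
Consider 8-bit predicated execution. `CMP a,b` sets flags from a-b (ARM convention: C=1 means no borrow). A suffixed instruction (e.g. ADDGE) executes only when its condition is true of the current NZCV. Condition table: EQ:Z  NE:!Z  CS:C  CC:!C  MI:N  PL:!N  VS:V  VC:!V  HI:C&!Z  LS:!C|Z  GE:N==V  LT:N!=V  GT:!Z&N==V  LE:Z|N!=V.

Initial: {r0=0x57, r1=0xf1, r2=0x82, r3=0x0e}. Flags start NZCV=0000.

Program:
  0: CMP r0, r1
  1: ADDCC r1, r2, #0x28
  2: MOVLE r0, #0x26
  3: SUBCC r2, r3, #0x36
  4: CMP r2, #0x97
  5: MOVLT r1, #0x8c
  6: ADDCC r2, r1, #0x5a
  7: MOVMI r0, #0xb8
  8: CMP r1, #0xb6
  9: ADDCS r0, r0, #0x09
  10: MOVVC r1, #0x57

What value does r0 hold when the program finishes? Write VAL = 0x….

VAL = 0x57

0: ✓ CMP  NZCV=0000
1: ✓ ADDCC  r1←0xaa
2: · MOVLE
3: ✓ SUBCC  r2←0xd8
4: ✓ CMP  NZCV=0010
5: · MOVLT
6: · ADDCC
7: · MOVMI
8: ✓ CMP  NZCV=1000
9: · ADDCS
10: ✓ MOVVC  r1←0x57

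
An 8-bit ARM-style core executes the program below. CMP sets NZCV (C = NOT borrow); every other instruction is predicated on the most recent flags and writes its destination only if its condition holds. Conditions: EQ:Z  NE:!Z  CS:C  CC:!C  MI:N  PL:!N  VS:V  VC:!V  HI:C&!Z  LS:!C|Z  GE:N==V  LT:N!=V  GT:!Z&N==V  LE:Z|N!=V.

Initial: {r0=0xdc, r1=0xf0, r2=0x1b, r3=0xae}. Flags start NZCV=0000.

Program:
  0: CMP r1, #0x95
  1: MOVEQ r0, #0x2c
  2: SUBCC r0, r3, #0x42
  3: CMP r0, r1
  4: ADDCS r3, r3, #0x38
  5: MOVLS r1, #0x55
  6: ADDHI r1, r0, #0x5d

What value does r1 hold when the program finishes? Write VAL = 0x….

VAL = 0x55

[0] flags=0010 → (cmp)
[1] flags=0010 EQ?F → skip
[2] flags=0010 CC?F → skip
[3] flags=1000 → (cmp)
[4] flags=1000 CS?F → skip
[5] flags=1000 LS?T → r1=0x55
[6] flags=1000 HI?F → skip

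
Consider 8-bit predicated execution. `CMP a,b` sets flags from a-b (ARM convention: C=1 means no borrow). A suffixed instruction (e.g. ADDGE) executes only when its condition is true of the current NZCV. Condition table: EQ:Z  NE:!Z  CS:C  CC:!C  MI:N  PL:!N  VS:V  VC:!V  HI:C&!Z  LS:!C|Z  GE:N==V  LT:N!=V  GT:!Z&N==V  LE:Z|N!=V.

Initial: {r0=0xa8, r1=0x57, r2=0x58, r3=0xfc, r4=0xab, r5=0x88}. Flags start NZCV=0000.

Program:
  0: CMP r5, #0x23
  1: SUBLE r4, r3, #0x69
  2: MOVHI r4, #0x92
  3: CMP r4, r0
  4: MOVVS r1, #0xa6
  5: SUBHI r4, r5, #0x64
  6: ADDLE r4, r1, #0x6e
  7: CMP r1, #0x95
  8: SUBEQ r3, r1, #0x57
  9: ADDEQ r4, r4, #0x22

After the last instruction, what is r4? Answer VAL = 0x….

[0] flags=0011 → (cmp)
[1] flags=0011 LE?T → r4=0x93
[2] flags=0011 HI?T → r4=0x92
[3] flags=1000 → (cmp)
[4] flags=1000 VS?F → skip
[5] flags=1000 HI?F → skip
[6] flags=1000 LE?T → r4=0xc5
[7] flags=1001 → (cmp)
[8] flags=1001 EQ?F → skip
[9] flags=1001 EQ?F → skip

VAL = 0xc5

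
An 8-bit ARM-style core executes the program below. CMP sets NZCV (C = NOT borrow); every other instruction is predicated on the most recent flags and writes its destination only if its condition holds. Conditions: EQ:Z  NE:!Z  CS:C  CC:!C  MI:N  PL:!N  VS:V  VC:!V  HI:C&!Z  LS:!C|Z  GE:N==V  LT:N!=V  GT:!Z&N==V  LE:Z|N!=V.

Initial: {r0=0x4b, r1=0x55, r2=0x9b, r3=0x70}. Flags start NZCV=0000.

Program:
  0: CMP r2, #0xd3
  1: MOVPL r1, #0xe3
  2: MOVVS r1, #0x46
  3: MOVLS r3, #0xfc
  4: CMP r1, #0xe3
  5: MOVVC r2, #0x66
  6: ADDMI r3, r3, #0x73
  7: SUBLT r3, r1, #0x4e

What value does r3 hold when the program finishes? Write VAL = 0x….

VAL = 0xfc

[0] flags=1000 → (cmp)
[1] flags=1000 PL?F → skip
[2] flags=1000 VS?F → skip
[3] flags=1000 LS?T → r3=0xfc
[4] flags=0000 → (cmp)
[5] flags=0000 VC?T → r2=0x66
[6] flags=0000 MI?F → skip
[7] flags=0000 LT?F → skip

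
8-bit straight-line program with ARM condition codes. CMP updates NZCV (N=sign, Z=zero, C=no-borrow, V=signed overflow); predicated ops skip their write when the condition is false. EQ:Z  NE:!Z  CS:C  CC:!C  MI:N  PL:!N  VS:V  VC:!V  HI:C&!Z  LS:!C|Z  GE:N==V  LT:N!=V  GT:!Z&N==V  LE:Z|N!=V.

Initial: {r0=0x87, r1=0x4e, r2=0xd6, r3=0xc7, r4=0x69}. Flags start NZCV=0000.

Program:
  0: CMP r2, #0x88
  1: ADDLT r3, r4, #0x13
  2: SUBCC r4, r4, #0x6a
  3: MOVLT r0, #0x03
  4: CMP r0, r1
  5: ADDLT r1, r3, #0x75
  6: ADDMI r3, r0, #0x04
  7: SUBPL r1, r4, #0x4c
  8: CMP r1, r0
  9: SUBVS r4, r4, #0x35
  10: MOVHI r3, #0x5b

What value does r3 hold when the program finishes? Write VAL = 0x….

[0] flags=0010 → (cmp)
[1] flags=0010 LT?F → skip
[2] flags=0010 CC?F → skip
[3] flags=0010 LT?F → skip
[4] flags=0011 → (cmp)
[5] flags=0011 LT?T → r1=0x3c
[6] flags=0011 MI?F → skip
[7] flags=0011 PL?T → r1=0x1d
[8] flags=1001 → (cmp)
[9] flags=1001 VS?T → r4=0x34
[10] flags=1001 HI?F → skip

VAL = 0xc7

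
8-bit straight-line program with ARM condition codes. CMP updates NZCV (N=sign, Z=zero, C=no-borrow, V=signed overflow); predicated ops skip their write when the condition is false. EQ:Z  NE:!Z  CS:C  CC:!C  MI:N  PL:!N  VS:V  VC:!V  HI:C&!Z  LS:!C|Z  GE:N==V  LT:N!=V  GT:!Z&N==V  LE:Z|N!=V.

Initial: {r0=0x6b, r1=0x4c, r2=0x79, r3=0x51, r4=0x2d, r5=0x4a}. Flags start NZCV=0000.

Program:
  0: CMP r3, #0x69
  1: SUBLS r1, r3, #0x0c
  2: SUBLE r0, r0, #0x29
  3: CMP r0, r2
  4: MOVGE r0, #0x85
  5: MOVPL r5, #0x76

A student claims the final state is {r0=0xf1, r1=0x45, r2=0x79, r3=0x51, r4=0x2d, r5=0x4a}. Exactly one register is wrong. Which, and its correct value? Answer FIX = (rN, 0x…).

FIX = (r0, 0x42)

0: ✓ CMP  NZCV=1000
1: ✓ SUBLS  r1←0x45
2: ✓ SUBLE  r0←0x42
3: ✓ CMP  NZCV=1000
4: · MOVGE
5: · MOVPL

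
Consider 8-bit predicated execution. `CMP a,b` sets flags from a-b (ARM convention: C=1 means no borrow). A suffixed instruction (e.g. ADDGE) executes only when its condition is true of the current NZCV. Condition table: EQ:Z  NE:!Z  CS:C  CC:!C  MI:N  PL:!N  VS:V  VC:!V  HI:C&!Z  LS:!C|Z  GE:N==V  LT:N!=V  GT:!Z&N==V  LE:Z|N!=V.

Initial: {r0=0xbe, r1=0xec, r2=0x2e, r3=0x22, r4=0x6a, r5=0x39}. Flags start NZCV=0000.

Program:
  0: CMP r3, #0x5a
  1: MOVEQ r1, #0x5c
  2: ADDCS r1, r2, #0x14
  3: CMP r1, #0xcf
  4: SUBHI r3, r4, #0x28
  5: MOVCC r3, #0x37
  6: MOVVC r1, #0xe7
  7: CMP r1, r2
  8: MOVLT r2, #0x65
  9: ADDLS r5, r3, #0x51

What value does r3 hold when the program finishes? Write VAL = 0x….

VAL = 0x42

[0] flags=1000 → (cmp)
[1] flags=1000 EQ?F → skip
[2] flags=1000 CS?F → skip
[3] flags=0010 → (cmp)
[4] flags=0010 HI?T → r3=0x42
[5] flags=0010 CC?F → skip
[6] flags=0010 VC?T → r1=0xe7
[7] flags=1010 → (cmp)
[8] flags=1010 LT?T → r2=0x65
[9] flags=1010 LS?F → skip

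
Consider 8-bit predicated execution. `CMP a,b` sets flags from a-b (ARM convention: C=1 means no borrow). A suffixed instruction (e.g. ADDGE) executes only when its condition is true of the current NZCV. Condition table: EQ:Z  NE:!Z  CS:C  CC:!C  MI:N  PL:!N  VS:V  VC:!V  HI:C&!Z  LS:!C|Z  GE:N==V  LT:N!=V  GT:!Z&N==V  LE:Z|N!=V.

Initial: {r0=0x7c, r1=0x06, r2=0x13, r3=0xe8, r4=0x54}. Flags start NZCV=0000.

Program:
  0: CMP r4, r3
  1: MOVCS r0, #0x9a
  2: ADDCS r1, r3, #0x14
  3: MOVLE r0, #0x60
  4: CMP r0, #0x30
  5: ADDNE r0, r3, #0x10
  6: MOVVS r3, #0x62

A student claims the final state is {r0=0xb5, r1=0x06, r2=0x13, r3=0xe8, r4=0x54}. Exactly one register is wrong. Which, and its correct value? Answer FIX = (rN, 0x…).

0: ✓ CMP  NZCV=0000
1: · MOVCS
2: · ADDCS
3: · MOVLE
4: ✓ CMP  NZCV=0010
5: ✓ ADDNE  r0←0xf8
6: · MOVVS

FIX = (r0, 0xf8)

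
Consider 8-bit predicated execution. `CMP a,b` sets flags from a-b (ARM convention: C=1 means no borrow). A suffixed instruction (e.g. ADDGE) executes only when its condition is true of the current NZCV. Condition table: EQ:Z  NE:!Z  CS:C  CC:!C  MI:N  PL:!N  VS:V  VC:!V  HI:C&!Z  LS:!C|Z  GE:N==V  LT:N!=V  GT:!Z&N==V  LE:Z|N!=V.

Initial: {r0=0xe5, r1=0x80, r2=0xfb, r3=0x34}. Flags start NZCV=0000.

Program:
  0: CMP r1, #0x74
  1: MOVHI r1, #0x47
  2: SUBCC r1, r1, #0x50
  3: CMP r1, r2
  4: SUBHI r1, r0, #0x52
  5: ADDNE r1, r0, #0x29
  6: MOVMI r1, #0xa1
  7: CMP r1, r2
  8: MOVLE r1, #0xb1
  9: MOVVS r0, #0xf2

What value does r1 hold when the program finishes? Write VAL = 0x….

VAL = 0x0e

0: ✓ CMP  NZCV=0011
1: ✓ MOVHI  r1←0x47
2: · SUBCC
3: ✓ CMP  NZCV=0000
4: · SUBHI
5: ✓ ADDNE  r1←0x0e
6: · MOVMI
7: ✓ CMP  NZCV=0000
8: · MOVLE
9: · MOVVS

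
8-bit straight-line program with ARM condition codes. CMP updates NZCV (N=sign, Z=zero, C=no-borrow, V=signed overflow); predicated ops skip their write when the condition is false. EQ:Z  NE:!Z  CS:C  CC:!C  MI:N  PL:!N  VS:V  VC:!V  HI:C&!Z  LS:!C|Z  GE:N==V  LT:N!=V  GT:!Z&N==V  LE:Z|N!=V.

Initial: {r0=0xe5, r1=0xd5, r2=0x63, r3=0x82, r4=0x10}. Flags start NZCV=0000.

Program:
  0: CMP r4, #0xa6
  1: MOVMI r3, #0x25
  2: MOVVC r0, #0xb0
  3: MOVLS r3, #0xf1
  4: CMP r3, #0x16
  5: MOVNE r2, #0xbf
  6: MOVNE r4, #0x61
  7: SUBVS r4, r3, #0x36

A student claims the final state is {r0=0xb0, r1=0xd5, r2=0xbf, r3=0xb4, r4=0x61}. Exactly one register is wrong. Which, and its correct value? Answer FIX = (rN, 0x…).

0: ✓ CMP  NZCV=0000
1: · MOVMI
2: ✓ MOVVC  r0←0xb0
3: ✓ MOVLS  r3←0xf1
4: ✓ CMP  NZCV=1010
5: ✓ MOVNE  r2←0xbf
6: ✓ MOVNE  r4←0x61
7: · SUBVS

FIX = (r3, 0xf1)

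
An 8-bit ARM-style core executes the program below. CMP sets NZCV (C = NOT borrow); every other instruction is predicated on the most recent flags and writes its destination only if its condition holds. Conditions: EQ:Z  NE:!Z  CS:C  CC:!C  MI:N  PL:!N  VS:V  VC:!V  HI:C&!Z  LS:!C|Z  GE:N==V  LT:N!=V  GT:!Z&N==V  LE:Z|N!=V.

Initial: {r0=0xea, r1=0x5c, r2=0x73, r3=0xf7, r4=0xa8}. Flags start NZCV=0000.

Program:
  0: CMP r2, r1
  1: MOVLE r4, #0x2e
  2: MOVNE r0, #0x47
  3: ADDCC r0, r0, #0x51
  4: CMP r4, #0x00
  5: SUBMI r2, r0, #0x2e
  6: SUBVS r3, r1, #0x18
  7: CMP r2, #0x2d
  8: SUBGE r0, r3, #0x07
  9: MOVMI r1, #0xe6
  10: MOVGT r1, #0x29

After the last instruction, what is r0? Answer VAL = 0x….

0: ✓ CMP  NZCV=0010
1: · MOVLE
2: ✓ MOVNE  r0←0x47
3: · ADDCC
4: ✓ CMP  NZCV=1010
5: ✓ SUBMI  r2←0x19
6: · SUBVS
7: ✓ CMP  NZCV=1000
8: · SUBGE
9: ✓ MOVMI  r1←0xe6
10: · MOVGT

VAL = 0x47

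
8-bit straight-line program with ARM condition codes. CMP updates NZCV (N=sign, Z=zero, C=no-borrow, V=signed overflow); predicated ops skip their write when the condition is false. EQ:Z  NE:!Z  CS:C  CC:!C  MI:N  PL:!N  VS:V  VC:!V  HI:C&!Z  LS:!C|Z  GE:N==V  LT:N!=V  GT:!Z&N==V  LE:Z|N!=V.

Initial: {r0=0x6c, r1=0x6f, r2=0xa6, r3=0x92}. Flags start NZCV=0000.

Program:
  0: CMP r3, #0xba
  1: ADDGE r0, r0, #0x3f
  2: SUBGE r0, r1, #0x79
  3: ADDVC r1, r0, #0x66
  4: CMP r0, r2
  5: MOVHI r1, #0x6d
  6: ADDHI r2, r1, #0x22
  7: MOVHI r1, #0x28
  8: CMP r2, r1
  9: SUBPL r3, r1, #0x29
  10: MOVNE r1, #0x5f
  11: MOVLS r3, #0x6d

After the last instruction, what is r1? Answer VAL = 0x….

VAL = 0x5f

0: ✓ CMP  NZCV=1000
1: · ADDGE
2: · SUBGE
3: ✓ ADDVC  r1←0xd2
4: ✓ CMP  NZCV=1001
5: · MOVHI
6: · ADDHI
7: · MOVHI
8: ✓ CMP  NZCV=1000
9: · SUBPL
10: ✓ MOVNE  r1←0x5f
11: ✓ MOVLS  r3←0x6d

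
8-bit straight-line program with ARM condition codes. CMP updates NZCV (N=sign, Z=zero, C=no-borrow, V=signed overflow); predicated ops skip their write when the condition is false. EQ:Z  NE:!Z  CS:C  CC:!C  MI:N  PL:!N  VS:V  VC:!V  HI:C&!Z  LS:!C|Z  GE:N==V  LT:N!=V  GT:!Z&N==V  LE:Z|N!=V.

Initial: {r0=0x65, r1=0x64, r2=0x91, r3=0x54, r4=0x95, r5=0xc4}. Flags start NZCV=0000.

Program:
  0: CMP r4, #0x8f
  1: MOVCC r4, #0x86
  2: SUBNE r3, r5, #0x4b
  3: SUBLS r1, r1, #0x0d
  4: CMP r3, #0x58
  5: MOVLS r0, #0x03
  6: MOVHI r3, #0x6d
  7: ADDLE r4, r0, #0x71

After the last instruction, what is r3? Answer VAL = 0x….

0: ✓ CMP  NZCV=0010
1: · MOVCC
2: ✓ SUBNE  r3←0x79
3: · SUBLS
4: ✓ CMP  NZCV=0010
5: · MOVLS
6: ✓ MOVHI  r3←0x6d
7: · ADDLE

VAL = 0x6d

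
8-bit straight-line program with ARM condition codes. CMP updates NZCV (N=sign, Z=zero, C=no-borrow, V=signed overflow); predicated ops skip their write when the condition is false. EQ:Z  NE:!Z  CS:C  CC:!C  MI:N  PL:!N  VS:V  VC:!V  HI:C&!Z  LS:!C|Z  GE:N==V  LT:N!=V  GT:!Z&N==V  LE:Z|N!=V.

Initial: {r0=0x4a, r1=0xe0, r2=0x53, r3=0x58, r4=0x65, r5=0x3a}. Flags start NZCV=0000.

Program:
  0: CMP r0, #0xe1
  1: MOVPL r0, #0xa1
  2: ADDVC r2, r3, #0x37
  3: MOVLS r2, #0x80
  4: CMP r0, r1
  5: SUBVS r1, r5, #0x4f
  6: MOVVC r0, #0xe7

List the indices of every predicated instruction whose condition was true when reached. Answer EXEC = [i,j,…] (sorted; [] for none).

[0] flags=0000 → (cmp)
[1] flags=0000 PL?T → r0=0xa1
[2] flags=0000 VC?T → r2=0x8f
[3] flags=0000 LS?T → r2=0x80
[4] flags=1000 → (cmp)
[5] flags=1000 VS?F → skip
[6] flags=1000 VC?T → r0=0xe7

EXEC = [1,2,3,6]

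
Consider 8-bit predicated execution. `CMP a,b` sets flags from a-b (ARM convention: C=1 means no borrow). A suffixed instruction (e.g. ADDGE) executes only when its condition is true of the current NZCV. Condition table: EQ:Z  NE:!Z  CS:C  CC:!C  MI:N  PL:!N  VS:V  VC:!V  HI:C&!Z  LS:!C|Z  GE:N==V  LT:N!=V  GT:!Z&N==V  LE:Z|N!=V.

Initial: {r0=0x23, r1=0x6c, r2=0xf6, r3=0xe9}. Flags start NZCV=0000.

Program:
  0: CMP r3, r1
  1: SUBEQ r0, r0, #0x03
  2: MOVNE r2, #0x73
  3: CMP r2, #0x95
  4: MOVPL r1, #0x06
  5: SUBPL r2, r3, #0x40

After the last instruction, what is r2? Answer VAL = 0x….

0: ✓ CMP  NZCV=0011
1: · SUBEQ
2: ✓ MOVNE  r2←0x73
3: ✓ CMP  NZCV=1001
4: · MOVPL
5: · SUBPL

VAL = 0x73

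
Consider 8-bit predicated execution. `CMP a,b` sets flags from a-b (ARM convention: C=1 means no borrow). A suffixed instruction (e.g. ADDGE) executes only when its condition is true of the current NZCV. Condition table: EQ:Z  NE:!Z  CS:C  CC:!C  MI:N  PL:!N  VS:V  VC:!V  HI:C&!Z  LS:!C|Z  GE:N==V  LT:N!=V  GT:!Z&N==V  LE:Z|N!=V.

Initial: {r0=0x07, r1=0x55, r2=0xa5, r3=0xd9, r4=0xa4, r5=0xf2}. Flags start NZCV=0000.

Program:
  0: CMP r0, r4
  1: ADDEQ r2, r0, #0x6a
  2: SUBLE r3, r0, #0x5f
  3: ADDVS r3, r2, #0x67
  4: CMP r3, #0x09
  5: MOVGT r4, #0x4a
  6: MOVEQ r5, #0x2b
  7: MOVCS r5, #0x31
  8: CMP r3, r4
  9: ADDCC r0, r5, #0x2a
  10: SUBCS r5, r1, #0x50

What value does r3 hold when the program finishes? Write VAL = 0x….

[0] flags=0000 → (cmp)
[1] flags=0000 EQ?F → skip
[2] flags=0000 LE?F → skip
[3] flags=0000 VS?F → skip
[4] flags=1010 → (cmp)
[5] flags=1010 GT?F → skip
[6] flags=1010 EQ?F → skip
[7] flags=1010 CS?T → r5=0x31
[8] flags=0010 → (cmp)
[9] flags=0010 CC?F → skip
[10] flags=0010 CS?T → r5=0x05

VAL = 0xd9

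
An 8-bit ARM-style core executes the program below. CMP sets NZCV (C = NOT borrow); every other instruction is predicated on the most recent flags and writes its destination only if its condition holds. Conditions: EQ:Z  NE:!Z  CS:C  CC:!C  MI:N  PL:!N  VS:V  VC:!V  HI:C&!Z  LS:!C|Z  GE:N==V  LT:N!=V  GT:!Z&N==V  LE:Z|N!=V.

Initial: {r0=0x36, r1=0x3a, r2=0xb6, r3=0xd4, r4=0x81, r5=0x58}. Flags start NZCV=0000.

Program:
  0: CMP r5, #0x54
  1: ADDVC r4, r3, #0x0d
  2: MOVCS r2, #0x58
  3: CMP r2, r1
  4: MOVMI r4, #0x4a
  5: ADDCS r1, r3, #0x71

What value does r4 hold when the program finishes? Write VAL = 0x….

0: ✓ CMP  NZCV=0010
1: ✓ ADDVC  r4←0xe1
2: ✓ MOVCS  r2←0x58
3: ✓ CMP  NZCV=0010
4: · MOVMI
5: ✓ ADDCS  r1←0x45

VAL = 0xe1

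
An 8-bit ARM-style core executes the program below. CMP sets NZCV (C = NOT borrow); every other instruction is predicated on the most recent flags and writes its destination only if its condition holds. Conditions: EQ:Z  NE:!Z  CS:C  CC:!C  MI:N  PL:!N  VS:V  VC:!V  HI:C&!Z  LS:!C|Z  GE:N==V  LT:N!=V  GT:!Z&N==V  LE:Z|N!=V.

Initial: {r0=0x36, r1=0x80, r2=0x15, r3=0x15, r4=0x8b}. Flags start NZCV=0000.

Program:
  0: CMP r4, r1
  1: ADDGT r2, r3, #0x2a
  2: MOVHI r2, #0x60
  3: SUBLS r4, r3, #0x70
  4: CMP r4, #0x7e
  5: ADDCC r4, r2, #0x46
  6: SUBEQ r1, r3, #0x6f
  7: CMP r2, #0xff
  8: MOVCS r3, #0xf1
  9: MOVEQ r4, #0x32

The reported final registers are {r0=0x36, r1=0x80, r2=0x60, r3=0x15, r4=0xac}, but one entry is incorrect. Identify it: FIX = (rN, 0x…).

FIX = (r4, 0x8b)

0: ✓ CMP  NZCV=0010
1: ✓ ADDGT  r2←0x3f
2: ✓ MOVHI  r2←0x60
3: · SUBLS
4: ✓ CMP  NZCV=0011
5: · ADDCC
6: · SUBEQ
7: ✓ CMP  NZCV=0000
8: · MOVCS
9: · MOVEQ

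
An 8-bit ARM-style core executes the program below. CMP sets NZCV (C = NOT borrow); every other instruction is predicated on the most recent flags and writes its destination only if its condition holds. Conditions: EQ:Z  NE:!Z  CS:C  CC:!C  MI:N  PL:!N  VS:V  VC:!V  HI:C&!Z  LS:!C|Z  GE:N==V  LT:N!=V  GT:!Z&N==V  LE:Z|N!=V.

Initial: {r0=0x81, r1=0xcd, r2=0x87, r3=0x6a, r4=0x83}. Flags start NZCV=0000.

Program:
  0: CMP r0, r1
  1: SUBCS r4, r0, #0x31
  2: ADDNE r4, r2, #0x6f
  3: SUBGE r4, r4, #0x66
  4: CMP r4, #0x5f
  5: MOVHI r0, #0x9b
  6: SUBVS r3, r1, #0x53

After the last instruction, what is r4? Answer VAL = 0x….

[0] flags=1000 → (cmp)
[1] flags=1000 CS?F → skip
[2] flags=1000 NE?T → r4=0xf6
[3] flags=1000 GE?F → skip
[4] flags=1010 → (cmp)
[5] flags=1010 HI?T → r0=0x9b
[6] flags=1010 VS?F → skip

VAL = 0xf6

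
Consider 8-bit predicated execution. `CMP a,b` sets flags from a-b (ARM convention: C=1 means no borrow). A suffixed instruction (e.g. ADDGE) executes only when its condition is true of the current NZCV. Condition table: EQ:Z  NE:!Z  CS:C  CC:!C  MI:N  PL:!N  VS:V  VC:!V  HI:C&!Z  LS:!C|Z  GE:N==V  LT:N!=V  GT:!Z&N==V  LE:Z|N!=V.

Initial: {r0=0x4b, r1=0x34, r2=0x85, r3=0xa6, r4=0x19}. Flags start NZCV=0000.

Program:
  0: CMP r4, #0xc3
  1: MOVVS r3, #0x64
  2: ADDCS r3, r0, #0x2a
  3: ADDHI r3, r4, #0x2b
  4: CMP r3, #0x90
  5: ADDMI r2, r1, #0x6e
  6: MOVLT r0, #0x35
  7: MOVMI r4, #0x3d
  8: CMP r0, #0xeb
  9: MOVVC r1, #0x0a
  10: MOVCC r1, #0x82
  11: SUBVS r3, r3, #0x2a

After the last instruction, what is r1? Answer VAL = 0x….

[0] flags=0000 → (cmp)
[1] flags=0000 VS?F → skip
[2] flags=0000 CS?F → skip
[3] flags=0000 HI?F → skip
[4] flags=0010 → (cmp)
[5] flags=0010 MI?F → skip
[6] flags=0010 LT?F → skip
[7] flags=0010 MI?F → skip
[8] flags=0000 → (cmp)
[9] flags=0000 VC?T → r1=0x0a
[10] flags=0000 CC?T → r1=0x82
[11] flags=0000 VS?F → skip

VAL = 0x82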